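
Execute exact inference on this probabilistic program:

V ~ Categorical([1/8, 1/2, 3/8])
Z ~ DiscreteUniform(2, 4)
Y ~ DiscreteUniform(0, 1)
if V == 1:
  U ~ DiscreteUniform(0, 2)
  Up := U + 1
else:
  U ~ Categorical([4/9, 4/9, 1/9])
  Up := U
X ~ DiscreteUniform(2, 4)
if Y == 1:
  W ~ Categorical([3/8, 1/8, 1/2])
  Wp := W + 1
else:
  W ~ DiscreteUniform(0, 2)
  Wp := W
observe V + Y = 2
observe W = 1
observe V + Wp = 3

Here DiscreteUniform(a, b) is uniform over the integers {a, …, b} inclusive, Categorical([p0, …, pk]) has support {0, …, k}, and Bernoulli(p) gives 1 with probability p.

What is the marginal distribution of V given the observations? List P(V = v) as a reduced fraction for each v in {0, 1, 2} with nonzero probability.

Enumerate traces; 54 have nonzero weight after conditioning:
  (V=1, Z=2, Y=1, U=0, X=2, W=1) weight 1/864
  (V=1, Z=2, Y=1, U=0, X=3, W=1) weight 1/864
  (V=1, Z=2, Y=1, U=0, X=4, W=1) weight 1/864
  (V=1, Z=2, Y=1, U=1, X=2, W=1) weight 1/864
  (V=1, Z=2, Y=1, U=1, X=3, W=1) weight 1/864
  (V=1, Z=2, Y=1, U=1, X=4, W=1) weight 1/864
  (V=1, Z=2, Y=1, U=2, X=2, W=1) weight 1/864
  (V=1, Z=2, Y=1, U=2, X=3, W=1) weight 1/864
  (V=2, Z=2, Y=0, U=0, X=2, W=1) weight 1/324
  … 45 more
Group by V:
  weight(V=1) = 1/32
  weight(V=2) = 1/16
Total weight = 1/32 + 1/16 = 3/32
P(V=1 | obs) = 1/32 / 3/32 = 1/3
P(V=2 | obs) = 1/16 / 3/32 = 2/3

P(V=1) = 1/3, P(V=2) = 2/3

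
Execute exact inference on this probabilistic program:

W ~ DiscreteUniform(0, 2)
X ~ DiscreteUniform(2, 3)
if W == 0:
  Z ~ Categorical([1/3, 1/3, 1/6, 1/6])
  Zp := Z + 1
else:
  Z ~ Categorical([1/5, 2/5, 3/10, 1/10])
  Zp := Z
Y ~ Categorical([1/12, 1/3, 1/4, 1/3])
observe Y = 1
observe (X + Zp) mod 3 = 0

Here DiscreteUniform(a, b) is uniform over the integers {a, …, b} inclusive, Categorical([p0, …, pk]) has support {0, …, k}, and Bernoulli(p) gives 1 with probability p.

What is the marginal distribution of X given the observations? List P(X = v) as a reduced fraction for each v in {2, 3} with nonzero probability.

Enumerate traces; 9 have nonzero weight after conditioning:
  (W=0, X=2, Z=0, Y=1) weight 1/54
  (W=0, X=2, Z=3, Y=1) weight 1/108
  (W=0, X=3, Z=2, Y=1) weight 1/108
  (W=1, X=2, Z=1, Y=1) weight 1/45
  (W=1, X=3, Z=0, Y=1) weight 1/90
  (W=1, X=3, Z=3, Y=1) weight 1/180
  (W=2, X=2, Z=1, Y=1) weight 1/45
  (W=2, X=3, Z=0, Y=1) weight 1/90
  … 1 more
Group by X:
  weight(X=2) = 13/180
  weight(X=3) = 23/540
Total weight = 13/180 + 23/540 = 31/270
P(X=2 | obs) = 13/180 / 31/270 = 39/62
P(X=3 | obs) = 23/540 / 31/270 = 23/62

P(X=2) = 39/62, P(X=3) = 23/62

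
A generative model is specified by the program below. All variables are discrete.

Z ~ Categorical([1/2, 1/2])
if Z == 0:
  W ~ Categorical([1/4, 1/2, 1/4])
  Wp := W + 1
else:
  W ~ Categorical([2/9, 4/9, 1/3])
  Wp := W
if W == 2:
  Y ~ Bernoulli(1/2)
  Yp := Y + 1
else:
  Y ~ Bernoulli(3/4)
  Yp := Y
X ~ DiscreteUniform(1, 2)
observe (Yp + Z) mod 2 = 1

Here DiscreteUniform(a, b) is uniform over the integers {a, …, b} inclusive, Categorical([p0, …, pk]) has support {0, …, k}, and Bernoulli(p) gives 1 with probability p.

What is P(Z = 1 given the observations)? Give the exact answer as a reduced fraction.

P(Z = 1 | obs) = 16/49

Enumerate traces; 12 have nonzero weight after conditioning:
  (Z=0, W=0, Y=1, X=1) weight 3/64
  (Z=0, W=0, Y=1, X=2) weight 3/64
  (Z=0, W=1, Y=1, X=1) weight 3/32
  (Z=0, W=1, Y=1, X=2) weight 3/32
  (Z=0, W=2, Y=0, X=1) weight 1/32
  (Z=0, W=2, Y=0, X=2) weight 1/32
  (Z=1, W=0, Y=0, X=1) weight 1/72
  (Z=1, W=0, Y=0, X=2) weight 1/72
  … 4 more
Group by Z:
  weight(Z=0) = 11/32
  weight(Z=1) = 1/6
Total weight = 11/32 + 1/6 = 49/96
P(Z=0 | obs) = 11/32 / 49/96 = 33/49
P(Z=1 | obs) = 1/6 / 49/96 = 16/49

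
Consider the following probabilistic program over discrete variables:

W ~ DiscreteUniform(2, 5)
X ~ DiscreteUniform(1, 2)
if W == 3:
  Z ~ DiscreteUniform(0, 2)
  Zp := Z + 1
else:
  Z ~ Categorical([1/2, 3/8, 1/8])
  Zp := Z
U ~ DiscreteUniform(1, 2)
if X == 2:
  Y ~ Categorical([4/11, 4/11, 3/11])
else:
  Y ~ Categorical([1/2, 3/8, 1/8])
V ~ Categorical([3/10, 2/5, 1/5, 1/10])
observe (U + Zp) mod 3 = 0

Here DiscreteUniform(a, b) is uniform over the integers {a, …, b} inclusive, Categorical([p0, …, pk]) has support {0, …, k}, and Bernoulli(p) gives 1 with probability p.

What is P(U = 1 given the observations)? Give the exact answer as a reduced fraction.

Enumerate traces; 192 have nonzero weight after conditioning:
  (W=2, X=1, Z=1, U=2, Y=0, V=0) weight 9/2560
  (W=2, X=1, Z=1, U=2, Y=0, V=1) weight 3/640
  (W=2, X=1, Z=1, U=2, Y=0, V=2) weight 3/1280
  (W=2, X=1, Z=1, U=2, Y=0, V=3) weight 3/2560
  (W=2, X=1, Z=1, U=2, Y=1, V=0) weight 27/10240
  (W=2, X=1, Z=1, U=2, Y=1, V=1) weight 9/2560
  (W=2, X=1, Z=1, U=2, Y=1, V=2) weight 9/5120
  (W=2, X=1, Z=1, U=2, Y=1, V=3) weight 9/10240
  (W=2, X=1, Z=2, U=1, Y=0, V=0) weight 3/2560
  … 183 more
Group by U:
  weight(U=1) = 17/192
  weight(U=2) = 35/192
Total weight = 17/192 + 35/192 = 13/48
P(U=1 | obs) = 17/192 / 13/48 = 17/52
P(U=2 | obs) = 35/192 / 13/48 = 35/52

P(U = 1 | obs) = 17/52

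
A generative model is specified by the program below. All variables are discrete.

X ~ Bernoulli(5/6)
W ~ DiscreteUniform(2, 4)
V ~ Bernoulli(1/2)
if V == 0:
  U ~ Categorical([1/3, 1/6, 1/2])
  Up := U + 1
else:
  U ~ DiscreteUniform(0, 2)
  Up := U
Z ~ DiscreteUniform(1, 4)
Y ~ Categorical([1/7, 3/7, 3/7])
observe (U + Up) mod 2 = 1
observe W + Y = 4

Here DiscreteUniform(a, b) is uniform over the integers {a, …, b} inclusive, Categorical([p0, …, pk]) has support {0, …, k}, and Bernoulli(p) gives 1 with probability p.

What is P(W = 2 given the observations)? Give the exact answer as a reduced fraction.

Enumerate traces; 72 have nonzero weight after conditioning:
  (X=0, W=2, V=0, U=0, Z=1, Y=2) weight 1/1008
  (X=0, W=2, V=0, U=0, Z=2, Y=2) weight 1/1008
  (X=0, W=2, V=0, U=0, Z=3, Y=2) weight 1/1008
  (X=0, W=2, V=0, U=0, Z=4, Y=2) weight 1/1008
  (X=0, W=2, V=0, U=1, Z=1, Y=2) weight 1/2016
  (X=0, W=2, V=0, U=1, Z=2, Y=2) weight 1/2016
  (X=0, W=2, V=0, U=1, Z=3, Y=2) weight 1/2016
  (X=0, W=2, V=0, U=1, Z=4, Y=2) weight 1/2016
  (X=0, W=3, V=0, U=0, Z=1, Y=1) weight 1/1008
  (X=0, W=4, V=0, U=0, Z=1, Y=0) weight 1/3024
  … 62 more
Group by W:
  weight(W=2) = 1/14
  weight(W=3) = 1/14
  weight(W=4) = 1/42
Total weight = 1/14 + 1/14 + 1/42 = 1/6
P(W=2 | obs) = 1/14 / 1/6 = 3/7
P(W=3 | obs) = 1/14 / 1/6 = 3/7
P(W=4 | obs) = 1/42 / 1/6 = 1/7

P(W = 2 | obs) = 3/7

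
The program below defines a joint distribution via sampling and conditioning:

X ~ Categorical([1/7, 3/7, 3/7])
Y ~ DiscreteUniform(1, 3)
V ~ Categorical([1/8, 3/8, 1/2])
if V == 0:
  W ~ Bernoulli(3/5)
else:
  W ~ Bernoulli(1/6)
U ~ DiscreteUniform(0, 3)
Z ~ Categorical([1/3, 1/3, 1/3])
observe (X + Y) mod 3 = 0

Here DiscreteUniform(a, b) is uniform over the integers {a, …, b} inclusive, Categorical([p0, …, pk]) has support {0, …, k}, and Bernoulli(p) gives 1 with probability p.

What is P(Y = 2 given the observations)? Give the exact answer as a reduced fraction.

P(Y = 2 | obs) = 3/7

Enumerate traces; 216 have nonzero weight after conditioning:
  (X=0, Y=3, V=0, W=0, U=0, Z=0) weight 1/5040
  (X=0, Y=3, V=0, W=0, U=0, Z=1) weight 1/5040
  (X=0, Y=3, V=0, W=0, U=0, Z=2) weight 1/5040
  (X=0, Y=3, V=0, W=0, U=1, Z=0) weight 1/5040
  (X=0, Y=3, V=0, W=0, U=1, Z=1) weight 1/5040
  (X=0, Y=3, V=0, W=0, U=1, Z=2) weight 1/5040
  (X=0, Y=3, V=0, W=0, U=2, Z=0) weight 1/5040
  (X=0, Y=3, V=0, W=0, U=2, Z=1) weight 1/5040
  (X=1, Y=2, V=0, W=0, U=0, Z=0) weight 1/1680
  (X=2, Y=1, V=0, W=0, U=0, Z=0) weight 1/1680
  … 206 more
Group by Y:
  weight(Y=1) = 1/7
  weight(Y=2) = 1/7
  weight(Y=3) = 1/21
Total weight = 1/7 + 1/7 + 1/21 = 1/3
P(Y=1 | obs) = 1/7 / 1/3 = 3/7
P(Y=2 | obs) = 1/7 / 1/3 = 3/7
P(Y=3 | obs) = 1/21 / 1/3 = 1/7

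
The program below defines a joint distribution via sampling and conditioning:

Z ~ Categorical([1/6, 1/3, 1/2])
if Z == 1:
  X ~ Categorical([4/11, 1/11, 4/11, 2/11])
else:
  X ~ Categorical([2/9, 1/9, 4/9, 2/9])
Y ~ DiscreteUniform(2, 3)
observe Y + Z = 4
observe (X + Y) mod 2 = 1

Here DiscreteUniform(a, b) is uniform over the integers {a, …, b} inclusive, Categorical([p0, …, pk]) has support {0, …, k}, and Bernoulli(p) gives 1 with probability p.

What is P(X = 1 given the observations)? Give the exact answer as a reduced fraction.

Enumerate traces; 4 have nonzero weight after conditioning:
  (Z=1, X=0, Y=3) weight 2/33
  (Z=1, X=2, Y=3) weight 2/33
  (Z=2, X=1, Y=2) weight 1/36
  (Z=2, X=3, Y=2) weight 1/18
Group by X:
  weight(X=0) = 2/33
  weight(X=1) = 1/36
  weight(X=2) = 2/33
  weight(X=3) = 1/18
Total weight = 2/33 + 1/36 + 2/33 + 1/18 = 9/44
P(X=0 | obs) = 2/33 / 9/44 = 8/27
P(X=1 | obs) = 1/36 / 9/44 = 11/81
P(X=2 | obs) = 2/33 / 9/44 = 8/27
P(X=3 | obs) = 1/18 / 9/44 = 22/81

P(X = 1 | obs) = 11/81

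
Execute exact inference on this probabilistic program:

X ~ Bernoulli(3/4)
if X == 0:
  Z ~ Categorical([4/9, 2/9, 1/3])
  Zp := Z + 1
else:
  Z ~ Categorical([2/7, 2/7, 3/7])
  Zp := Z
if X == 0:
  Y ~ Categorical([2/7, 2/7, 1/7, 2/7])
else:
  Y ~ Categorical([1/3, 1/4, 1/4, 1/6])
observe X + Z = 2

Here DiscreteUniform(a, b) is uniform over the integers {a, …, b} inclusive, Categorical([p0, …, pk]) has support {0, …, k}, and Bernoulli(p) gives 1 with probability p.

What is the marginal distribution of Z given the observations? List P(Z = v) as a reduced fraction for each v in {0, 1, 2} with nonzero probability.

Enumerate traces; 8 have nonzero weight after conditioning:
  (X=0, Z=2, Y=0) weight 1/42
  (X=0, Z=2, Y=1) weight 1/42
  (X=0, Z=2, Y=2) weight 1/84
  (X=0, Z=2, Y=3) weight 1/42
  (X=1, Z=1, Y=0) weight 1/14
  (X=1, Z=1, Y=1) weight 3/56
  (X=1, Z=1, Y=2) weight 3/56
  (X=1, Z=1, Y=3) weight 1/28
Group by Z:
  weight(Z=1) = 3/14
  weight(Z=2) = 1/12
Total weight = 3/14 + 1/12 = 25/84
P(Z=1 | obs) = 3/14 / 25/84 = 18/25
P(Z=2 | obs) = 1/12 / 25/84 = 7/25

P(Z=1) = 18/25, P(Z=2) = 7/25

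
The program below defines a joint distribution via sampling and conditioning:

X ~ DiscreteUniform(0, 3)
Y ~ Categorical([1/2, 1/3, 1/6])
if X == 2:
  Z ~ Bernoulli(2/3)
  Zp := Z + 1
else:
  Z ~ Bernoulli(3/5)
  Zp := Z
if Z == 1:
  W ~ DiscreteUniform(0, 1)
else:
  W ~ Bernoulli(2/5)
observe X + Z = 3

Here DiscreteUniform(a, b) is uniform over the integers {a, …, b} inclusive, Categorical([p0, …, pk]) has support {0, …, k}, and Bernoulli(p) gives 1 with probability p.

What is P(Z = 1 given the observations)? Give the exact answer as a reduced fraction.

P(Z = 1 | obs) = 5/8

Enumerate traces; 12 have nonzero weight after conditioning:
  (X=2, Y=0, Z=1, W=0) weight 1/24
  (X=2, Y=0, Z=1, W=1) weight 1/24
  (X=2, Y=1, Z=1, W=0) weight 1/36
  (X=2, Y=1, Z=1, W=1) weight 1/36
  (X=2, Y=2, Z=1, W=0) weight 1/72
  (X=2, Y=2, Z=1, W=1) weight 1/72
  (X=3, Y=0, Z=0, W=0) weight 3/100
  (X=3, Y=0, Z=0, W=1) weight 1/50
  … 4 more
Group by Z:
  weight(Z=0) = 1/10
  weight(Z=1) = 1/6
Total weight = 1/10 + 1/6 = 4/15
P(Z=0 | obs) = 1/10 / 4/15 = 3/8
P(Z=1 | obs) = 1/6 / 4/15 = 5/8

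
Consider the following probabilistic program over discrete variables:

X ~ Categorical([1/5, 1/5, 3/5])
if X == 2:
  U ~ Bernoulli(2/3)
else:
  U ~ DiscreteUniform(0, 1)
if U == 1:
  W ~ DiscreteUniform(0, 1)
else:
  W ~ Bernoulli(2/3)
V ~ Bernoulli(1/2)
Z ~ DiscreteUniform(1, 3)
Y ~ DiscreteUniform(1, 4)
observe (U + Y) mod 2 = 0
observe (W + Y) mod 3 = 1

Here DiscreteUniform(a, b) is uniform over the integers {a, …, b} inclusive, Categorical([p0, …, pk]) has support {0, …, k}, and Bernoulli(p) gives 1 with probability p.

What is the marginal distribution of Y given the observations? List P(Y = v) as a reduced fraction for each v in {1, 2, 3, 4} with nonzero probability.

P(Y=1) = 9/22, P(Y=3) = 9/22, P(Y=4) = 2/11

Enumerate traces; 54 have nonzero weight after conditioning:
  (X=0, U=0, W=0, V=0, Z=1, Y=4) weight 1/720
  (X=0, U=0, W=0, V=0, Z=2, Y=4) weight 1/720
  (X=0, U=0, W=0, V=0, Z=3, Y=4) weight 1/720
  (X=0, U=0, W=0, V=1, Z=1, Y=4) weight 1/720
  (X=0, U=0, W=0, V=1, Z=2, Y=4) weight 1/720
  (X=0, U=0, W=0, V=1, Z=3, Y=4) weight 1/720
  (X=0, U=1, W=0, V=0, Z=1, Y=1) weight 1/480
  (X=0, U=1, W=0, V=0, Z=2, Y=1) weight 1/480
  (X=0, U=1, W=1, V=0, Z=1, Y=3) weight 1/480
  … 45 more
Group by Y:
  weight(Y=1) = 3/40
  weight(Y=3) = 3/40
  weight(Y=4) = 1/30
Total weight = 3/40 + 3/40 + 1/30 = 11/60
P(Y=1 | obs) = 3/40 / 11/60 = 9/22
P(Y=3 | obs) = 3/40 / 11/60 = 9/22
P(Y=4 | obs) = 1/30 / 11/60 = 2/11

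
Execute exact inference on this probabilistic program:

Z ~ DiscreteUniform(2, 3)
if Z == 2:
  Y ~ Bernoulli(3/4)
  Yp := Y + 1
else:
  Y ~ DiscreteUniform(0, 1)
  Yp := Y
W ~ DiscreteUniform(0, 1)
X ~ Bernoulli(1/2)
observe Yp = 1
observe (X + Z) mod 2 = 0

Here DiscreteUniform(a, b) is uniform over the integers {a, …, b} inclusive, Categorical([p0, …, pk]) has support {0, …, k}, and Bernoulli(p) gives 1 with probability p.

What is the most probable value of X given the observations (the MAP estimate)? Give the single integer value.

Enumerate traces; 4 have nonzero weight after conditioning:
  (Z=2, Y=0, W=0, X=0) weight 1/32
  (Z=2, Y=0, W=1, X=0) weight 1/32
  (Z=3, Y=1, W=0, X=1) weight 1/16
  (Z=3, Y=1, W=1, X=1) weight 1/16
Group by X:
  weight(X=0) = 1/16
  weight(X=1) = 1/8
Total weight = 1/16 + 1/8 = 3/16
P(X=0 | obs) = 1/16 / 3/16 = 1/3
P(X=1 | obs) = 1/8 / 3/16 = 2/3
argmax = 1

argmax_v P(X = v | obs) = 1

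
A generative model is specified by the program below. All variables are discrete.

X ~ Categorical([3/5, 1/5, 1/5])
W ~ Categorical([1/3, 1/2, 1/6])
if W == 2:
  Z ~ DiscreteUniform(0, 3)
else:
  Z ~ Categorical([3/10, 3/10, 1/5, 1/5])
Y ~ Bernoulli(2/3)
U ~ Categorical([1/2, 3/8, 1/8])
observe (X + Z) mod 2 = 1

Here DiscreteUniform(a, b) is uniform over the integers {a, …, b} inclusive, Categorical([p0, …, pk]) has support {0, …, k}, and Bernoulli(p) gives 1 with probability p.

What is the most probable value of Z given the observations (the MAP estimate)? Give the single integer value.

Enumerate traces; 108 have nonzero weight after conditioning:
  (X=0, W=0, Z=1, Y=0, U=0) weight 1/100
  (X=0, W=0, Z=1, Y=0, U=1) weight 3/400
  (X=0, W=0, Z=1, Y=0, U=2) weight 1/400
  (X=0, W=0, Z=1, Y=1, U=0) weight 1/50
  (X=0, W=0, Z=1, Y=1, U=1) weight 3/200
  (X=0, W=0, Z=1, Y=1, U=2) weight 1/200
  (X=0, W=0, Z=3, Y=0, U=0) weight 1/150
  (X=0, W=0, Z=3, Y=0, U=1) weight 1/200
  (X=1, W=0, Z=0, Y=0, U=0) weight 1/300
  (X=1, W=0, Z=2, Y=0, U=0) weight 1/450
  … 98 more
Group by Z:
  weight(Z=0) = 7/120
  weight(Z=1) = 7/30
  weight(Z=2) = 1/24
  weight(Z=3) = 1/6
Total weight = 7/120 + 7/30 + 1/24 + 1/6 = 1/2
P(Z=0 | obs) = 7/120 / 1/2 = 7/60
P(Z=1 | obs) = 7/30 / 1/2 = 7/15
P(Z=2 | obs) = 1/24 / 1/2 = 1/12
P(Z=3 | obs) = 1/6 / 1/2 = 1/3
argmax = 1

argmax_v P(Z = v | obs) = 1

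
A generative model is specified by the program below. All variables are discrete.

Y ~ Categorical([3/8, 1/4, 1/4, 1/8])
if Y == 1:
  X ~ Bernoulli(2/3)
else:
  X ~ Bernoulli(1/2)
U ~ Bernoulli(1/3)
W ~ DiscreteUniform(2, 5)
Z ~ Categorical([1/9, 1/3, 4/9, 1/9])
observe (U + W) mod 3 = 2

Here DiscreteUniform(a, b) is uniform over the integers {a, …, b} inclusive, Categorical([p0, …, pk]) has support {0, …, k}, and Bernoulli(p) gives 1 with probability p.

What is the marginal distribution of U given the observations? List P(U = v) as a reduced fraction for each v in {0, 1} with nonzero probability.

P(U=0) = 4/5, P(U=1) = 1/5

Enumerate traces; 96 have nonzero weight after conditioning:
  (Y=0, X=0, U=0, W=2, Z=0) weight 1/288
  (Y=0, X=0, U=0, W=2, Z=1) weight 1/96
  (Y=0, X=0, U=0, W=2, Z=2) weight 1/72
  (Y=0, X=0, U=0, W=2, Z=3) weight 1/288
  (Y=0, X=0, U=0, W=5, Z=0) weight 1/288
  (Y=0, X=0, U=0, W=5, Z=1) weight 1/96
  (Y=0, X=0, U=0, W=5, Z=2) weight 1/72
  (Y=0, X=0, U=0, W=5, Z=3) weight 1/288
  (Y=0, X=0, U=1, W=4, Z=0) weight 1/576
  … 87 more
Group by U:
  weight(U=0) = 1/3
  weight(U=1) = 1/12
Total weight = 1/3 + 1/12 = 5/12
P(U=0 | obs) = 1/3 / 5/12 = 4/5
P(U=1 | obs) = 1/12 / 5/12 = 1/5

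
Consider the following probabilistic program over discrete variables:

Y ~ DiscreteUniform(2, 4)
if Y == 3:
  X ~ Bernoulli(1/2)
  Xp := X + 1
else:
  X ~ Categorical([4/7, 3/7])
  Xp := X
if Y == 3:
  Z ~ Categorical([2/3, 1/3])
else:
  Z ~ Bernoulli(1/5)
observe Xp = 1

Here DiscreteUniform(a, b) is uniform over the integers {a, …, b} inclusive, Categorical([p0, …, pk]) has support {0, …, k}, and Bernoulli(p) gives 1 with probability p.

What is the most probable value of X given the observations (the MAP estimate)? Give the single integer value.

argmax_v P(X = v | obs) = 1

Enumerate traces; 6 have nonzero weight after conditioning:
  (Y=2, X=1, Z=0) weight 4/35
  (Y=2, X=1, Z=1) weight 1/35
  (Y=3, X=0, Z=0) weight 1/9
  (Y=3, X=0, Z=1) weight 1/18
  (Y=4, X=1, Z=0) weight 4/35
  (Y=4, X=1, Z=1) weight 1/35
Group by X:
  weight(X=0) = 1/6
  weight(X=1) = 2/7
Total weight = 1/6 + 2/7 = 19/42
P(X=0 | obs) = 1/6 / 19/42 = 7/19
P(X=1 | obs) = 2/7 / 19/42 = 12/19
argmax = 1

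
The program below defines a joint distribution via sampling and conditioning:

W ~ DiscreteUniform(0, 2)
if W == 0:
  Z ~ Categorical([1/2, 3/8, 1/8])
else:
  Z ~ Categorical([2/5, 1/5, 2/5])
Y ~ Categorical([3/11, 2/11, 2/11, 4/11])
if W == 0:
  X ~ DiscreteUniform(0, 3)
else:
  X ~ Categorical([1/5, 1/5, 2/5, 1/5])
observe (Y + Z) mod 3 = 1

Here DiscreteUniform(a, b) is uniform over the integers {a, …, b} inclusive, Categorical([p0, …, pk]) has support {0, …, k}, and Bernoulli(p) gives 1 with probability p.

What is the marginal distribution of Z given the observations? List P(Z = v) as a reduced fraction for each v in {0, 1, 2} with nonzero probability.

Enumerate traces; 48 have nonzero weight after conditioning:
  (W=0, Z=0, Y=1, X=0) weight 1/132
  (W=0, Z=0, Y=1, X=1) weight 1/132
  (W=0, Z=0, Y=1, X=2) weight 1/132
  (W=0, Z=0, Y=1, X=3) weight 1/132
  (W=0, Z=1, Y=0, X=0) weight 3/352
  (W=0, Z=1, Y=0, X=1) weight 3/352
  (W=0, Z=1, Y=0, X=2) weight 3/352
  (W=0, Z=1, Y=0, X=3) weight 3/352
  (W=0, Z=2, Y=2, X=0) weight 1/528
  … 39 more
Group by Z:
  weight(Z=0) = 13/165
  weight(Z=1) = 217/1320
  weight(Z=2) = 37/660
Total weight = 13/165 + 217/1320 + 37/660 = 79/264
P(Z=0 | obs) = 13/165 / 79/264 = 104/395
P(Z=1 | obs) = 217/1320 / 79/264 = 217/395
P(Z=2 | obs) = 37/660 / 79/264 = 74/395

P(Z=0) = 104/395, P(Z=1) = 217/395, P(Z=2) = 74/395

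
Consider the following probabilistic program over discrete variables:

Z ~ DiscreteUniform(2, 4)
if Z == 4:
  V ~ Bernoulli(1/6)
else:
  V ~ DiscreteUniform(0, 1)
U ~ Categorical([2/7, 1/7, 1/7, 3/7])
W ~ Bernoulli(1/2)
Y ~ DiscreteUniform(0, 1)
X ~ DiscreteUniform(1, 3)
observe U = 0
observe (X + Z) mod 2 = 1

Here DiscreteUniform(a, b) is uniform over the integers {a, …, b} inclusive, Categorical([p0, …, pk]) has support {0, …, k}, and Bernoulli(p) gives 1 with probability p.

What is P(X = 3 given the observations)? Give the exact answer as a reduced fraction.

Enumerate traces; 40 have nonzero weight after conditioning:
  (Z=2, V=0, U=0, W=0, Y=0, X=1) weight 1/252
  (Z=2, V=0, U=0, W=0, Y=0, X=3) weight 1/252
  (Z=2, V=0, U=0, W=0, Y=1, X=1) weight 1/252
  (Z=2, V=0, U=0, W=0, Y=1, X=3) weight 1/252
  (Z=2, V=0, U=0, W=1, Y=0, X=1) weight 1/252
  (Z=2, V=0, U=0, W=1, Y=0, X=3) weight 1/252
  (Z=2, V=0, U=0, W=1, Y=1, X=1) weight 1/252
  (Z=2, V=0, U=0, W=1, Y=1, X=3) weight 1/252
  (Z=3, V=0, U=0, W=0, Y=0, X=2) weight 1/252
  … 31 more
Group by X:
  weight(X=1) = 4/63
  weight(X=2) = 2/63
  weight(X=3) = 4/63
Total weight = 4/63 + 2/63 + 4/63 = 10/63
P(X=1 | obs) = 4/63 / 10/63 = 2/5
P(X=2 | obs) = 2/63 / 10/63 = 1/5
P(X=3 | obs) = 4/63 / 10/63 = 2/5

P(X = 3 | obs) = 2/5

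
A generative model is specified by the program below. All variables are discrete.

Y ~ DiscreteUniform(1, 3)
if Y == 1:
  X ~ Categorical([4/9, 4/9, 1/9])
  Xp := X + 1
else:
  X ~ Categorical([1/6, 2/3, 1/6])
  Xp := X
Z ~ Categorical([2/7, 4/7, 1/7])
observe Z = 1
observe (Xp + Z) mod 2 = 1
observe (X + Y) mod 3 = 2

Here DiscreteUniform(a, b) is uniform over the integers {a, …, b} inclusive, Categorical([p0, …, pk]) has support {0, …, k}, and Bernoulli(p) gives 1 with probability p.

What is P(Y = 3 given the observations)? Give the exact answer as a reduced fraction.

P(Y = 3 | obs) = 3/14

Enumerate traces; 3 have nonzero weight after conditioning:
  (Y=1, X=1, Z=1) weight 16/189
  (Y=2, X=0, Z=1) weight 2/63
  (Y=3, X=2, Z=1) weight 2/63
Group by Y:
  weight(Y=1) = 16/189
  weight(Y=2) = 2/63
  weight(Y=3) = 2/63
Total weight = 16/189 + 2/63 + 2/63 = 4/27
P(Y=1 | obs) = 16/189 / 4/27 = 4/7
P(Y=2 | obs) = 2/63 / 4/27 = 3/14
P(Y=3 | obs) = 2/63 / 4/27 = 3/14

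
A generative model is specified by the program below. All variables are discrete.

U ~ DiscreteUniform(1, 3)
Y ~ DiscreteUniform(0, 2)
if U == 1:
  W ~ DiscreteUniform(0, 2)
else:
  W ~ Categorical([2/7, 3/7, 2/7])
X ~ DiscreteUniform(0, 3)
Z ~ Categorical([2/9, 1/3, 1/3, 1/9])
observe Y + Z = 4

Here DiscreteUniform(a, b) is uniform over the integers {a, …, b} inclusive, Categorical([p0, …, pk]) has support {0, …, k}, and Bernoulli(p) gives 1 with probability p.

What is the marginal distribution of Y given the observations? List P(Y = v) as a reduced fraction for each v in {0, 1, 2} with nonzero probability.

Enumerate traces; 72 have nonzero weight after conditioning:
  (U=1, Y=1, W=0, X=0, Z=3) weight 1/972
  (U=1, Y=1, W=0, X=1, Z=3) weight 1/972
  (U=1, Y=1, W=0, X=2, Z=3) weight 1/972
  (U=1, Y=1, W=0, X=3, Z=3) weight 1/972
  (U=1, Y=1, W=1, X=0, Z=3) weight 1/972
  (U=1, Y=1, W=1, X=1, Z=3) weight 1/972
  (U=1, Y=1, W=1, X=2, Z=3) weight 1/972
  (U=1, Y=1, W=1, X=3, Z=3) weight 1/972
  (U=1, Y=2, W=0, X=0, Z=2) weight 1/324
  … 63 more
Group by Y:
  weight(Y=1) = 1/27
  weight(Y=2) = 1/9
Total weight = 1/27 + 1/9 = 4/27
P(Y=1 | obs) = 1/27 / 4/27 = 1/4
P(Y=2 | obs) = 1/9 / 4/27 = 3/4

P(Y=1) = 1/4, P(Y=2) = 3/4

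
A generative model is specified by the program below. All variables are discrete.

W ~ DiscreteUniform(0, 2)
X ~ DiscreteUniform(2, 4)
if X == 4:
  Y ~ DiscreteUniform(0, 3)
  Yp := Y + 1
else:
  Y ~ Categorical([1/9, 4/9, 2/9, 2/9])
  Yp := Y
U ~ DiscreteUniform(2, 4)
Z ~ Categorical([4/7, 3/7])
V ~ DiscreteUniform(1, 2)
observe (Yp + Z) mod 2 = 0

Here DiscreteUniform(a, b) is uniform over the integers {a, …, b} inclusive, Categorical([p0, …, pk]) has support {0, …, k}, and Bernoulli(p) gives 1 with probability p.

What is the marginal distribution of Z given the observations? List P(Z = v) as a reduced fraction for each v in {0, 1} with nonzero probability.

Enumerate traces; 216 have nonzero weight after conditioning:
  (W=0, X=2, Y=0, U=2, Z=0, V=1) weight 2/1701
  (W=0, X=2, Y=0, U=2, Z=0, V=2) weight 2/1701
  (W=0, X=2, Y=0, U=3, Z=0, V=1) weight 2/1701
  (W=0, X=2, Y=0, U=3, Z=0, V=2) weight 2/1701
  (W=0, X=2, Y=0, U=4, Z=0, V=1) weight 2/1701
  (W=0, X=2, Y=0, U=4, Z=0, V=2) weight 2/1701
  (W=0, X=2, Y=1, U=2, Z=1, V=1) weight 2/567
  (W=0, X=2, Y=1, U=2, Z=1, V=2) weight 2/567
  … 208 more
Group by Z:
  weight(Z=0) = 2/9
  weight(Z=1) = 11/42
Total weight = 2/9 + 11/42 = 61/126
P(Z=0 | obs) = 2/9 / 61/126 = 28/61
P(Z=1 | obs) = 11/42 / 61/126 = 33/61

P(Z=0) = 28/61, P(Z=1) = 33/61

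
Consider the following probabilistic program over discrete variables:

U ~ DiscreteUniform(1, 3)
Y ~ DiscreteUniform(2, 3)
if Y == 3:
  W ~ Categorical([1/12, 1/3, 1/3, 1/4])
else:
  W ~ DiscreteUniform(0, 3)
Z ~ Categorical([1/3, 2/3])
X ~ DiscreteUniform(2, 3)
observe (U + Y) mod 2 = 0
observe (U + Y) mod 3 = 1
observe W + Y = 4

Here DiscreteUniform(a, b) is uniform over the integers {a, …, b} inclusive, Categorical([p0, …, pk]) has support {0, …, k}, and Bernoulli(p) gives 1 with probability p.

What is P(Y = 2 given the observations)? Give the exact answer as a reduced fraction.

Enumerate traces; 8 have nonzero weight after conditioning:
  (U=1, Y=3, W=1, Z=0, X=2) weight 1/108
  (U=1, Y=3, W=1, Z=0, X=3) weight 1/108
  (U=1, Y=3, W=1, Z=1, X=2) weight 1/54
  (U=1, Y=3, W=1, Z=1, X=3) weight 1/54
  (U=2, Y=2, W=2, Z=0, X=2) weight 1/144
  (U=2, Y=2, W=2, Z=0, X=3) weight 1/144
  (U=2, Y=2, W=2, Z=1, X=2) weight 1/72
  (U=2, Y=2, W=2, Z=1, X=3) weight 1/72
Group by Y:
  weight(Y=2) = 1/24
  weight(Y=3) = 1/18
Total weight = 1/24 + 1/18 = 7/72
P(Y=2 | obs) = 1/24 / 7/72 = 3/7
P(Y=3 | obs) = 1/18 / 7/72 = 4/7

P(Y = 2 | obs) = 3/7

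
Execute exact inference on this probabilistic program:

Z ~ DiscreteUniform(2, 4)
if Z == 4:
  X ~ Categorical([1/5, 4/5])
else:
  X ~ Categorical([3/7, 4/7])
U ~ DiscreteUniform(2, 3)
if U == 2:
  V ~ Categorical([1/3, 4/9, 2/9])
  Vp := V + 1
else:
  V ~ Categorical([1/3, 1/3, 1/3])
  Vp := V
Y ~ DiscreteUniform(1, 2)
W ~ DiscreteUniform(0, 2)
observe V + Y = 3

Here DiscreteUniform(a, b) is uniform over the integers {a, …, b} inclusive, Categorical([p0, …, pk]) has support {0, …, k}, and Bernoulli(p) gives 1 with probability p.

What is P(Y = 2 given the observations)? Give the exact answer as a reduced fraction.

P(Y = 2 | obs) = 7/12

Enumerate traces; 72 have nonzero weight after conditioning:
  (Z=2, X=0, U=2, V=1, Y=2, W=0) weight 1/189
  (Z=2, X=0, U=2, V=1, Y=2, W=1) weight 1/189
  (Z=2, X=0, U=2, V=1, Y=2, W=2) weight 1/189
  (Z=2, X=0, U=2, V=2, Y=1, W=0) weight 1/378
  (Z=2, X=0, U=2, V=2, Y=1, W=1) weight 1/378
  (Z=2, X=0, U=2, V=2, Y=1, W=2) weight 1/378
  (Z=2, X=0, U=3, V=1, Y=2, W=0) weight 1/252
  (Z=2, X=0, U=3, V=1, Y=2, W=1) weight 1/252
  … 64 more
Group by Y:
  weight(Y=1) = 5/36
  weight(Y=2) = 7/36
Total weight = 5/36 + 7/36 = 1/3
P(Y=1 | obs) = 5/36 / 1/3 = 5/12
P(Y=2 | obs) = 7/36 / 1/3 = 7/12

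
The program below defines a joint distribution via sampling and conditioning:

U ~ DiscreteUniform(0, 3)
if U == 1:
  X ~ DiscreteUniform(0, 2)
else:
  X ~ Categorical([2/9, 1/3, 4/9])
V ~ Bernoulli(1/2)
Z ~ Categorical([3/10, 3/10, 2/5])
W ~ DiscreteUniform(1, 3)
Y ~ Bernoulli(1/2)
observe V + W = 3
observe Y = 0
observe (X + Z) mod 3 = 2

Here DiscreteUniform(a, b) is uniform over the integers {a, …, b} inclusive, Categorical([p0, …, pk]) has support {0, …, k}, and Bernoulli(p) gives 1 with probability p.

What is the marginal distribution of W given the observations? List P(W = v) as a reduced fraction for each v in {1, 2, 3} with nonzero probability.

Enumerate traces; 24 have nonzero weight after conditioning:
  (U=0, X=0, V=0, Z=2, W=3, Y=0) weight 1/540
  (U=0, X=0, V=1, Z=2, W=2, Y=0) weight 1/540
  (U=0, X=1, V=0, Z=1, W=3, Y=0) weight 1/480
  (U=0, X=1, V=1, Z=1, W=2, Y=0) weight 1/480
  (U=0, X=2, V=0, Z=0, W=3, Y=0) weight 1/360
  (U=0, X=2, V=1, Z=0, W=2, Y=0) weight 1/360
  (U=1, X=0, V=0, Z=2, W=3, Y=0) weight 1/360
  (U=1, X=0, V=1, Z=2, W=2, Y=0) weight 1/360
  … 16 more
Group by W:
  weight(W=2) = 13/480
  weight(W=3) = 13/480
Total weight = 13/480 + 13/480 = 13/240
P(W=2 | obs) = 13/480 / 13/240 = 1/2
P(W=3 | obs) = 13/480 / 13/240 = 1/2

P(W=2) = 1/2, P(W=3) = 1/2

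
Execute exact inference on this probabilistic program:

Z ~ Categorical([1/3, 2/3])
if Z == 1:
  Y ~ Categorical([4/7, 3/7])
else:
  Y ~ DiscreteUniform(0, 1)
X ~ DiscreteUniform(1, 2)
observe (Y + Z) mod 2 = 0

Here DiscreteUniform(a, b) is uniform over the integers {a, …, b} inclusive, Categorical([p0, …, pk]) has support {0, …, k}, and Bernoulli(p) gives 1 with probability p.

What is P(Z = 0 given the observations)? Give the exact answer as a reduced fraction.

Enumerate traces; 4 have nonzero weight after conditioning:
  (Z=0, Y=0, X=1) weight 1/12
  (Z=0, Y=0, X=2) weight 1/12
  (Z=1, Y=1, X=1) weight 1/7
  (Z=1, Y=1, X=2) weight 1/7
Group by Z:
  weight(Z=0) = 1/6
  weight(Z=1) = 2/7
Total weight = 1/6 + 2/7 = 19/42
P(Z=0 | obs) = 1/6 / 19/42 = 7/19
P(Z=1 | obs) = 2/7 / 19/42 = 12/19

P(Z = 0 | obs) = 7/19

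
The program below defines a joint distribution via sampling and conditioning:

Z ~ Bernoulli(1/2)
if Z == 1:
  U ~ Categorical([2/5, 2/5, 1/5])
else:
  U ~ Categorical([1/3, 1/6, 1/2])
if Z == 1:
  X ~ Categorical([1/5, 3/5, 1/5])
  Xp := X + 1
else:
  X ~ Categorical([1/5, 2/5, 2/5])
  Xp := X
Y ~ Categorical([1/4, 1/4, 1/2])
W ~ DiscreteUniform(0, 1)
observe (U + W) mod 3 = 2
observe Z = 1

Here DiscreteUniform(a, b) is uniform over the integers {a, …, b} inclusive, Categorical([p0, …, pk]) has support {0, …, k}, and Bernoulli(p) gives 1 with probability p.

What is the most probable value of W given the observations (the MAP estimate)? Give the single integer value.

Enumerate traces; 18 have nonzero weight after conditioning:
  (Z=1, U=1, X=0, Y=0, W=1) weight 1/200
  (Z=1, U=1, X=0, Y=1, W=1) weight 1/200
  (Z=1, U=1, X=0, Y=2, W=1) weight 1/100
  (Z=1, U=1, X=1, Y=0, W=1) weight 3/200
  (Z=1, U=1, X=1, Y=1, W=1) weight 3/200
  (Z=1, U=1, X=1, Y=2, W=1) weight 3/100
  (Z=1, U=1, X=2, Y=0, W=1) weight 1/200
  (Z=1, U=1, X=2, Y=1, W=1) weight 1/200
  (Z=1, U=2, X=0, Y=0, W=0) weight 1/400
  … 9 more
Group by W:
  weight(W=0) = 1/20
  weight(W=1) = 1/10
Total weight = 1/20 + 1/10 = 3/20
P(W=0 | obs) = 1/20 / 3/20 = 1/3
P(W=1 | obs) = 1/10 / 3/20 = 2/3
argmax = 1

argmax_v P(W = v | obs) = 1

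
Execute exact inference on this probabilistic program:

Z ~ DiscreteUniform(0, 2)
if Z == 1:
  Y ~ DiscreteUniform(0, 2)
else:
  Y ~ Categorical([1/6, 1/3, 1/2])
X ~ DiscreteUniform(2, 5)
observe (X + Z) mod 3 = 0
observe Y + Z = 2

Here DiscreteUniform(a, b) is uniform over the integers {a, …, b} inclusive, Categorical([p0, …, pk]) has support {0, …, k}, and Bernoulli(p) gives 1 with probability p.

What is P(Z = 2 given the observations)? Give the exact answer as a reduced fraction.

P(Z = 2 | obs) = 1/8

Enumerate traces; 4 have nonzero weight after conditioning:
  (Z=0, Y=2, X=3) weight 1/24
  (Z=1, Y=1, X=2) weight 1/36
  (Z=1, Y=1, X=5) weight 1/36
  (Z=2, Y=0, X=4) weight 1/72
Group by Z:
  weight(Z=0) = 1/24
  weight(Z=1) = 1/18
  weight(Z=2) = 1/72
Total weight = 1/24 + 1/18 + 1/72 = 1/9
P(Z=0 | obs) = 1/24 / 1/9 = 3/8
P(Z=1 | obs) = 1/18 / 1/9 = 1/2
P(Z=2 | obs) = 1/72 / 1/9 = 1/8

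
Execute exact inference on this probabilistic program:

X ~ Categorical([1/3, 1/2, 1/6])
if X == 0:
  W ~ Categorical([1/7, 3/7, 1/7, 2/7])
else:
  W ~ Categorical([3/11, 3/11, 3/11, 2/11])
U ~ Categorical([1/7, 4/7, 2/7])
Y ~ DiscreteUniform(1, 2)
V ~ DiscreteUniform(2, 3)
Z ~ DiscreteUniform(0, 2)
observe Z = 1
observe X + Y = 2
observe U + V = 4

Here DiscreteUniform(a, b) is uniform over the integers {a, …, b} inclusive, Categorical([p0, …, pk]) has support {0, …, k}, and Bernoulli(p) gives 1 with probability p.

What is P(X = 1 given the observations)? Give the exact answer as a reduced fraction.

P(X = 1 | obs) = 3/5

Enumerate traces; 16 have nonzero weight after conditioning:
  (X=0, W=0, U=1, Y=2, V=3, Z=1) weight 1/441
  (X=0, W=0, U=2, Y=2, V=2, Z=1) weight 1/882
  (X=0, W=1, U=1, Y=2, V=3, Z=1) weight 1/147
  (X=0, W=1, U=2, Y=2, V=2, Z=1) weight 1/294
  (X=0, W=2, U=1, Y=2, V=3, Z=1) weight 1/441
  (X=0, W=2, U=2, Y=2, V=2, Z=1) weight 1/882
  (X=0, W=3, U=1, Y=2, V=3, Z=1) weight 2/441
  (X=0, W=3, U=2, Y=2, V=2, Z=1) weight 1/441
  (X=1, W=0, U=1, Y=1, V=3, Z=1) weight 1/154
  … 7 more
Group by X:
  weight(X=0) = 1/42
  weight(X=1) = 1/28
Total weight = 1/42 + 1/28 = 5/84
P(X=0 | obs) = 1/42 / 5/84 = 2/5
P(X=1 | obs) = 1/28 / 5/84 = 3/5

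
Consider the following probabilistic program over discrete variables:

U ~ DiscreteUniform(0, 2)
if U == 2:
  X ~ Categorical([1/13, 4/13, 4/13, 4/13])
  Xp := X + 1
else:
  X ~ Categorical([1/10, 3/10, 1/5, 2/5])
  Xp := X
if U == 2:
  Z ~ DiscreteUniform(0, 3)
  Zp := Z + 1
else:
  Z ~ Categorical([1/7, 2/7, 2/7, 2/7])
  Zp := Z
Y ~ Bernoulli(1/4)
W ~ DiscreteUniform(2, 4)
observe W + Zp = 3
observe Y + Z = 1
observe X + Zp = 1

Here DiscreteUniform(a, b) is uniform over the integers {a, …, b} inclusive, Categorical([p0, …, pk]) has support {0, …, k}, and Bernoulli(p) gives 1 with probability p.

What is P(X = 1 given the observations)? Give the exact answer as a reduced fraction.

P(X = 1 | obs) = 156/503

Enumerate traces; 5 have nonzero weight after conditioning:
  (U=0, X=0, Z=1, Y=0, W=2) weight 1/420
  (U=0, X=1, Z=0, Y=1, W=3) weight 1/840
  (U=1, X=0, Z=1, Y=0, W=2) weight 1/420
  (U=1, X=1, Z=0, Y=1, W=3) weight 1/840
  (U=2, X=0, Z=0, Y=1, W=2) weight 1/1872
Group by X:
  weight(X=0) = 347/65520
  weight(X=1) = 1/420
Total weight = 347/65520 + 1/420 = 503/65520
P(X=0 | obs) = 347/65520 / 503/65520 = 347/503
P(X=1 | obs) = 1/420 / 503/65520 = 156/503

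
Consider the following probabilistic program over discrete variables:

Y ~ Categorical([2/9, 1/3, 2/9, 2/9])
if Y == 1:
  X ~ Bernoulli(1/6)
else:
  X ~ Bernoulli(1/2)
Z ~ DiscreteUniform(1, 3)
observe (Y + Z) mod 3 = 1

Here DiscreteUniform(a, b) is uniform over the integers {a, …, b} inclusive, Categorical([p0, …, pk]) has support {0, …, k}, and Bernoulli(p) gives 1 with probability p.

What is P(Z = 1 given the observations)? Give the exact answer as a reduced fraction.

P(Z = 1 | obs) = 4/9

Enumerate traces; 8 have nonzero weight after conditioning:
  (Y=0, X=0, Z=1) weight 1/27
  (Y=0, X=1, Z=1) weight 1/27
  (Y=1, X=0, Z=3) weight 5/54
  (Y=1, X=1, Z=3) weight 1/54
  (Y=2, X=0, Z=2) weight 1/27
  (Y=2, X=1, Z=2) weight 1/27
  (Y=3, X=0, Z=1) weight 1/27
  (Y=3, X=1, Z=1) weight 1/27
Group by Z:
  weight(Z=1) = 4/27
  weight(Z=2) = 2/27
  weight(Z=3) = 1/9
Total weight = 4/27 + 2/27 + 1/9 = 1/3
P(Z=1 | obs) = 4/27 / 1/3 = 4/9
P(Z=2 | obs) = 2/27 / 1/3 = 2/9
P(Z=3 | obs) = 1/9 / 1/3 = 1/3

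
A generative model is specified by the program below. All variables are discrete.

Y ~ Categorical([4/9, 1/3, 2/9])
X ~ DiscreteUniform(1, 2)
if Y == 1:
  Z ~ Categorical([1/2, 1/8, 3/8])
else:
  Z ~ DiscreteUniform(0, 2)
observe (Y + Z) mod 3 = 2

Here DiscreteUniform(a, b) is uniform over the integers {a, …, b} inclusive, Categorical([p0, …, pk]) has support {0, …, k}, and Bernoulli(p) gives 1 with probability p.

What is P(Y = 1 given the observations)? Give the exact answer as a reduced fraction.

Enumerate traces; 6 have nonzero weight after conditioning:
  (Y=0, X=1, Z=2) weight 2/27
  (Y=0, X=2, Z=2) weight 2/27
  (Y=1, X=1, Z=1) weight 1/48
  (Y=1, X=2, Z=1) weight 1/48
  (Y=2, X=1, Z=0) weight 1/27
  (Y=2, X=2, Z=0) weight 1/27
Group by Y:
  weight(Y=0) = 4/27
  weight(Y=1) = 1/24
  weight(Y=2) = 2/27
Total weight = 4/27 + 1/24 + 2/27 = 19/72
P(Y=0 | obs) = 4/27 / 19/72 = 32/57
P(Y=1 | obs) = 1/24 / 19/72 = 3/19
P(Y=2 | obs) = 2/27 / 19/72 = 16/57

P(Y = 1 | obs) = 3/19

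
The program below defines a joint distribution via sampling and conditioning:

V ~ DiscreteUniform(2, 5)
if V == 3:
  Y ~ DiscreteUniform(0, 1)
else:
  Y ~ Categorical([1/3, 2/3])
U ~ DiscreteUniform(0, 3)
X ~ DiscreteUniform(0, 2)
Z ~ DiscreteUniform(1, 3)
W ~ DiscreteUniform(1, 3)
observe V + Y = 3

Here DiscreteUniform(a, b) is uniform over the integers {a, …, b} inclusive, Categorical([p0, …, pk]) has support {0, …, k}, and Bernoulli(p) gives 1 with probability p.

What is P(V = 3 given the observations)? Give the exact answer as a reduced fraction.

Enumerate traces; 216 have nonzero weight after conditioning:
  (V=2, Y=1, U=0, X=0, Z=1, W=1) weight 1/648
  (V=2, Y=1, U=0, X=0, Z=1, W=2) weight 1/648
  (V=2, Y=1, U=0, X=0, Z=1, W=3) weight 1/648
  (V=2, Y=1, U=0, X=0, Z=2, W=1) weight 1/648
  (V=2, Y=1, U=0, X=0, Z=2, W=2) weight 1/648
  (V=2, Y=1, U=0, X=0, Z=2, W=3) weight 1/648
  (V=2, Y=1, U=0, X=0, Z=3, W=1) weight 1/648
  (V=2, Y=1, U=0, X=0, Z=3, W=2) weight 1/648
  (V=3, Y=0, U=0, X=0, Z=1, W=1) weight 1/864
  … 207 more
Group by V:
  weight(V=2) = 1/6
  weight(V=3) = 1/8
Total weight = 1/6 + 1/8 = 7/24
P(V=2 | obs) = 1/6 / 7/24 = 4/7
P(V=3 | obs) = 1/8 / 7/24 = 3/7

P(V = 3 | obs) = 3/7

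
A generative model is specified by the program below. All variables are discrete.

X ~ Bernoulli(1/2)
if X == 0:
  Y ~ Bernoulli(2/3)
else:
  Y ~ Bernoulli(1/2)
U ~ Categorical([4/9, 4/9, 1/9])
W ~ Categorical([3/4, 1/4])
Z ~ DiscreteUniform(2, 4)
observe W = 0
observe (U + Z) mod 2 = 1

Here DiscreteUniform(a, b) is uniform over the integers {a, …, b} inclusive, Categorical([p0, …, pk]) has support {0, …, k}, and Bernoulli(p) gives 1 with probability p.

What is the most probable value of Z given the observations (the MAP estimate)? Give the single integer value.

Enumerate traces; 16 have nonzero weight after conditioning:
  (X=0, Y=0, U=0, W=0, Z=3) weight 1/54
  (X=0, Y=0, U=1, W=0, Z=2) weight 1/54
  (X=0, Y=0, U=1, W=0, Z=4) weight 1/54
  (X=0, Y=0, U=2, W=0, Z=3) weight 1/216
  (X=0, Y=1, U=0, W=0, Z=3) weight 1/27
  (X=0, Y=1, U=1, W=0, Z=2) weight 1/27
  (X=0, Y=1, U=1, W=0, Z=4) weight 1/27
  (X=0, Y=1, U=2, W=0, Z=3) weight 1/108
  … 8 more
Group by Z:
  weight(Z=2) = 1/9
  weight(Z=3) = 5/36
  weight(Z=4) = 1/9
Total weight = 1/9 + 5/36 + 1/9 = 13/36
P(Z=2 | obs) = 1/9 / 13/36 = 4/13
P(Z=3 | obs) = 5/36 / 13/36 = 5/13
P(Z=4 | obs) = 1/9 / 13/36 = 4/13
argmax = 3

argmax_v P(Z = v | obs) = 3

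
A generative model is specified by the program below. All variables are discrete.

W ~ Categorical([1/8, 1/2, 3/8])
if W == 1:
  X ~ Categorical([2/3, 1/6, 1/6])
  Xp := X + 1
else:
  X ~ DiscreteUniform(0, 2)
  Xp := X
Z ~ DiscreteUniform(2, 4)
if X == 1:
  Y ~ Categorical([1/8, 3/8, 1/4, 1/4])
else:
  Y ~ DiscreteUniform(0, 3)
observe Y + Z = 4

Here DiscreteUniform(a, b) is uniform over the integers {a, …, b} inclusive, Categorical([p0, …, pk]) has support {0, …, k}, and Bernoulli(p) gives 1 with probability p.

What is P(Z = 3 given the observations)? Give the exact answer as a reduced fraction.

Enumerate traces; 27 have nonzero weight after conditioning:
  (W=0, X=0, Z=2, Y=2) weight 1/288
  (W=0, X=0, Z=3, Y=1) weight 1/288
  (W=0, X=0, Z=4, Y=0) weight 1/288
  (W=0, X=1, Z=2, Y=2) weight 1/288
  (W=0, X=1, Z=3, Y=1) weight 1/192
  (W=0, X=1, Z=4, Y=0) weight 1/576
  (W=0, X=2, Z=2, Y=2) weight 1/288
  (W=0, X=2, Z=3, Y=1) weight 1/288
  … 19 more
Group by Z:
  weight(Z=2) = 1/12
  weight(Z=3) = 3/32
  weight(Z=4) = 7/96
Total weight = 1/12 + 3/32 + 7/96 = 1/4
P(Z=2 | obs) = 1/12 / 1/4 = 1/3
P(Z=3 | obs) = 3/32 / 1/4 = 3/8
P(Z=4 | obs) = 7/96 / 1/4 = 7/24

P(Z = 3 | obs) = 3/8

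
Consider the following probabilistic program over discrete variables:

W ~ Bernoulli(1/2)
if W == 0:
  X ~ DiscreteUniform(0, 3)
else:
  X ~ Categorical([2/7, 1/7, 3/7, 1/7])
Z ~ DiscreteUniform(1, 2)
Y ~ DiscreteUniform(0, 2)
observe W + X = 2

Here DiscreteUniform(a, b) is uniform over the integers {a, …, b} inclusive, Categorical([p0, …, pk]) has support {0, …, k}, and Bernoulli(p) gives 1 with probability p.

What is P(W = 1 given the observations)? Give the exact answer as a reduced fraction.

Enumerate traces; 12 have nonzero weight after conditioning:
  (W=0, X=2, Z=1, Y=0) weight 1/48
  (W=0, X=2, Z=1, Y=1) weight 1/48
  (W=0, X=2, Z=1, Y=2) weight 1/48
  (W=0, X=2, Z=2, Y=0) weight 1/48
  (W=0, X=2, Z=2, Y=1) weight 1/48
  (W=0, X=2, Z=2, Y=2) weight 1/48
  (W=1, X=1, Z=1, Y=0) weight 1/84
  (W=1, X=1, Z=1, Y=1) weight 1/84
  … 4 more
Group by W:
  weight(W=0) = 1/8
  weight(W=1) = 1/14
Total weight = 1/8 + 1/14 = 11/56
P(W=0 | obs) = 1/8 / 11/56 = 7/11
P(W=1 | obs) = 1/14 / 11/56 = 4/11

P(W = 1 | obs) = 4/11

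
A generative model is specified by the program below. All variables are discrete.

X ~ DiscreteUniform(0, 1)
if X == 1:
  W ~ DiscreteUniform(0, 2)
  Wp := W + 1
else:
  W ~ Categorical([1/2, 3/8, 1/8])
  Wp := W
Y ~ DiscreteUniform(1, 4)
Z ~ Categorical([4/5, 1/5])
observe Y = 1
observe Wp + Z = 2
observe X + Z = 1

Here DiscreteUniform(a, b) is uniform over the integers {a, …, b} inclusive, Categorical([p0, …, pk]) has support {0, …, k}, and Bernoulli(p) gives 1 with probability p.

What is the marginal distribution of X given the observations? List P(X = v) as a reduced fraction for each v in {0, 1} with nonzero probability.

Enumerate traces; 2 have nonzero weight after conditioning:
  (X=0, W=1, Y=1, Z=1) weight 3/320
  (X=1, W=1, Y=1, Z=0) weight 1/30
Group by X:
  weight(X=0) = 3/320
  weight(X=1) = 1/30
Total weight = 3/320 + 1/30 = 41/960
P(X=0 | obs) = 3/320 / 41/960 = 9/41
P(X=1 | obs) = 1/30 / 41/960 = 32/41

P(X=0) = 9/41, P(X=1) = 32/41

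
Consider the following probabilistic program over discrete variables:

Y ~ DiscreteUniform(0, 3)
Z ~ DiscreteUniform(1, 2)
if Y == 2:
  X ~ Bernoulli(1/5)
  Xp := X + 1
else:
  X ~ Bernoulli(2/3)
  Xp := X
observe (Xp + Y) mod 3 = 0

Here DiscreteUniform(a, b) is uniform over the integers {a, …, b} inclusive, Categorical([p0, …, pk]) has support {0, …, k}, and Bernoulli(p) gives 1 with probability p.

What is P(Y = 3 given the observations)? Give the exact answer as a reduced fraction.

Enumerate traces; 6 have nonzero weight after conditioning:
  (Y=0, Z=1, X=0) weight 1/24
  (Y=0, Z=2, X=0) weight 1/24
  (Y=2, Z=1, X=0) weight 1/10
  (Y=2, Z=2, X=0) weight 1/10
  (Y=3, Z=1, X=0) weight 1/24
  (Y=3, Z=2, X=0) weight 1/24
Group by Y:
  weight(Y=0) = 1/12
  weight(Y=2) = 1/5
  weight(Y=3) = 1/12
Total weight = 1/12 + 1/5 + 1/12 = 11/30
P(Y=0 | obs) = 1/12 / 11/30 = 5/22
P(Y=2 | obs) = 1/5 / 11/30 = 6/11
P(Y=3 | obs) = 1/12 / 11/30 = 5/22

P(Y = 3 | obs) = 5/22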